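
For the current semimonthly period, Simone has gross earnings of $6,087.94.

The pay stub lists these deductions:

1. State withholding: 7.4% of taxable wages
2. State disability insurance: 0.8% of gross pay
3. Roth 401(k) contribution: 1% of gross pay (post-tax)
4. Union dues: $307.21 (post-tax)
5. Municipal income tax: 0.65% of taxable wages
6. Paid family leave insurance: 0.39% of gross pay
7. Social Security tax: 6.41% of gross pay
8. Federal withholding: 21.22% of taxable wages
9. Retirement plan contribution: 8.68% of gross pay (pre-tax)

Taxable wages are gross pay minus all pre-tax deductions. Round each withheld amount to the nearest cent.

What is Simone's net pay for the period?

$3,101.47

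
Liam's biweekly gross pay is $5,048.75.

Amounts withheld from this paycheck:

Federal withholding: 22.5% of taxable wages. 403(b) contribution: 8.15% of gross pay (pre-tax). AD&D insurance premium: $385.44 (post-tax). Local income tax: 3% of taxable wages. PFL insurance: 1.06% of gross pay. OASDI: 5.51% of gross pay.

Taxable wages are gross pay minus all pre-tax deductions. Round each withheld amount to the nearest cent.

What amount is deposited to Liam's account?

403(b) contribution: $5,048.75 × 0.0815 = $411.47
Taxable wages = $5,048.75 − $411.47 = $4,637.28
Local income tax: $4,637.28 × 0.03 = $139.12
Federal withholding: $4,637.28 × 0.225 = $1,043.39
OASDI: $5,048.75 × 0.0551 = $278.19
PFL insurance: $5,048.75 × 0.0106 = $53.52
AD&D insurance premium: $385.44
Total deductions = $411.47 + $139.12 + $1,043.39 + $278.19 + $53.52 + $385.44 = $2,311.13
Net pay = $5,048.75 − $2,311.13 = $2,737.62

$2,737.62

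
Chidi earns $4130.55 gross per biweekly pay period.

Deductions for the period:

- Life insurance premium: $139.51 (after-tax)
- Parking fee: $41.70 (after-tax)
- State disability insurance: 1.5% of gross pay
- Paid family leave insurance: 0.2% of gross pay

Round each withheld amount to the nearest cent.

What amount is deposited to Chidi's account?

$3879.12

Paid family leave insurance: $4130.55 × 0.002 = $8.26
State disability insurance: $4130.55 × 0.015 = $61.96
Life insurance premium: $139.51
Parking fee: $41.70
Total deductions = $8.26 + $61.96 + $139.51 + $41.70 = $251.43
Net pay = $4130.55 − $251.43 = $3879.12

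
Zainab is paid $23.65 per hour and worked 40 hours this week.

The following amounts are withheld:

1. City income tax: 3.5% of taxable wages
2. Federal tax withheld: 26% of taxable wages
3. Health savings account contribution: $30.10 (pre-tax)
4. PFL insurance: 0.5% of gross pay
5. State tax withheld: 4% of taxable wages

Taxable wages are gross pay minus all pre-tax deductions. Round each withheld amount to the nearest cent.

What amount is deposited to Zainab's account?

Gross pay: 40 × $23.65 = $946.00
Health savings account contribution: $30.10
Taxable wages = $946.00 − $30.10 = $915.90
City income tax: $915.90 × 0.035 = $32.06
State tax withheld: $915.90 × 0.04 = $36.64
Federal tax withheld: $915.90 × 0.26 = $238.13
PFL insurance: $946.00 × 0.005 = $4.73
Total deductions = $30.10 + $32.06 + $36.64 + $238.13 + $4.73 = $341.66
Net pay = $946.00 − $341.66 = $604.34

$604.34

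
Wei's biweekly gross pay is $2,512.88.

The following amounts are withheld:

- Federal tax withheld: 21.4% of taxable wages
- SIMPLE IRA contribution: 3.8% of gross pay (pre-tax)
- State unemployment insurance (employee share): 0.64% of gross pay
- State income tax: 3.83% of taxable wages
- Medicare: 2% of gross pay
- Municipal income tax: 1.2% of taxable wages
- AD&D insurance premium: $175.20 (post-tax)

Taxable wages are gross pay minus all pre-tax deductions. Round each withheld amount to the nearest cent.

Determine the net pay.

$1,536.93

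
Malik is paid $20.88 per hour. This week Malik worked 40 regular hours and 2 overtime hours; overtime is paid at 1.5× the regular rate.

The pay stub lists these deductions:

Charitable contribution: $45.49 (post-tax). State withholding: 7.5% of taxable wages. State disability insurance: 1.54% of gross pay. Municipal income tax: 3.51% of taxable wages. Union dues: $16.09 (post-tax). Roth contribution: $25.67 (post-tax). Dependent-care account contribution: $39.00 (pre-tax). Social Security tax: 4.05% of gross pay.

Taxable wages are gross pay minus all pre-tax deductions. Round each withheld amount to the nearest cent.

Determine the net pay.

$626.84

Regular pay: 40 × $20.88 = $835.20
Overtime pay: 2 × $20.88 × 1.5 = $62.64
Gross pay = $835.20 + $62.64 = $897.84
Dependent-care account contribution: $39.00
Taxable wages = $897.84 − $39.00 = $858.84
Municipal income tax: $858.84 × 0.0351 = $30.15
State withholding: $858.84 × 0.075 = $64.41
Social Security tax: $897.84 × 0.0405 = $36.36
State disability insurance: $897.84 × 0.0154 = $13.83
Charitable contribution: $45.49
Union dues: $16.09
Roth contribution: $25.67
Total deductions = $39.00 + $30.15 + $64.41 + $36.36 + $13.83 + $45.49 + $16.09 + $25.67 = $271.00
Net pay = $897.84 − $271.00 = $626.84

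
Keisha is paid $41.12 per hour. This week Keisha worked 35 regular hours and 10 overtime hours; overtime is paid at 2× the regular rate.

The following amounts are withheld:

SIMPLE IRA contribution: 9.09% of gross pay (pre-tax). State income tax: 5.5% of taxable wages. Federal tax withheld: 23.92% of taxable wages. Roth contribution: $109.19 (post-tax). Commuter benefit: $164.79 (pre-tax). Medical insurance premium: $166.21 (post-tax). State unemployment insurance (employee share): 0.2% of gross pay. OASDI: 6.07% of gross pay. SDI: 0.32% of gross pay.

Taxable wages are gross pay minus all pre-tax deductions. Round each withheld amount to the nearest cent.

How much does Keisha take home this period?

$910.39

Regular pay: 35 × $41.12 = $1,439.20
Overtime pay: 10 × $41.12 × 2 = $822.40
Gross pay = $1,439.20 + $822.40 = $2,261.60
Commuter benefit: $164.79
SIMPLE IRA contribution: $2,261.60 × 0.0909 = $205.58
Pre-tax total = $164.79 + $205.58 = $370.37
Taxable wages = $2,261.60 − $370.37 = $1,891.23
Federal tax withheld: $1,891.23 × 0.2392 = $452.38
State income tax: $1,891.23 × 0.055 = $104.02
State unemployment insurance (employee share): $2,261.60 × 0.002 = $4.52
OASDI: $2,261.60 × 0.0607 = $137.28
SDI: $2,261.60 × 0.0032 = $7.24
Roth contribution: $109.19
Medical insurance premium: $166.21
Total deductions = $164.79 + $205.58 + $452.38 + $104.02 + $4.52 + $137.28 + $7.24 + $109.19 + $166.21 = $1,351.21
Net pay = $2,261.60 − $1,351.21 = $910.39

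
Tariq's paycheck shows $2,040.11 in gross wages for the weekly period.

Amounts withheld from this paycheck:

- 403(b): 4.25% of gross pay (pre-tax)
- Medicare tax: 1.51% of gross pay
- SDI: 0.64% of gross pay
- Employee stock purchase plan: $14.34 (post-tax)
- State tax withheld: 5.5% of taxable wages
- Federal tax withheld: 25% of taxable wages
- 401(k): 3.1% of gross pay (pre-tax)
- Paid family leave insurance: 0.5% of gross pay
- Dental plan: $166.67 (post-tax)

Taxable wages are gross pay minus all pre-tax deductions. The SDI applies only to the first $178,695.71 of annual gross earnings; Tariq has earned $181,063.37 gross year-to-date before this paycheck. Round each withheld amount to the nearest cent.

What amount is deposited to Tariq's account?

$1,091.65

401(k): $2,040.11 × 0.031 = $63.24
403(b): $2,040.11 × 0.0425 = $86.70
Pre-tax total = $63.24 + $86.70 = $149.94
Taxable wages = $2,040.11 − $149.94 = $1,890.17
State tax withheld: $1,890.17 × 0.055 = $103.96
Federal tax withheld: $1,890.17 × 0.25 = $472.54
SDI: annual cap $178,695.71 already reached (YTD $181,063.37), so $0.00
Paid family leave insurance: $2,040.11 × 0.005 = $10.20
Medicare tax: $2,040.11 × 0.0151 = $30.81
Employee stock purchase plan: $14.34
Dental plan: $166.67
Total deductions = $63.24 + $86.70 + $103.96 + $472.54 + $0.00 + $10.20 + $30.81 + $14.34 + $166.67 = $948.46
Net pay = $2,040.11 − $948.46 = $1,091.65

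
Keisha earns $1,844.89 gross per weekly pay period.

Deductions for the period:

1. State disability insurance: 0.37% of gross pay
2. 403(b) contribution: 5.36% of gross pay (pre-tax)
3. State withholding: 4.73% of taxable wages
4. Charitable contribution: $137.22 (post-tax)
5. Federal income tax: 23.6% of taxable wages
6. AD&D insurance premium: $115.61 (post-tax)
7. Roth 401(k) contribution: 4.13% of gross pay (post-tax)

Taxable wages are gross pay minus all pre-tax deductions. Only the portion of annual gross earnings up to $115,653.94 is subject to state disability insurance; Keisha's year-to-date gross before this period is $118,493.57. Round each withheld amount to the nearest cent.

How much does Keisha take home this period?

403(b) contribution: $1,844.89 × 0.0536 = $98.89
Taxable wages = $1,844.89 − $98.89 = $1,746.00
Federal income tax: $1,746.00 × 0.236 = $412.06
State withholding: $1,746.00 × 0.0473 = $82.59
State disability insurance: annual cap $115,653.94 already reached (YTD $118,493.57), so $0.00
Roth 401(k) contribution: $1,844.89 × 0.0413 = $76.19
Charitable contribution: $137.22
AD&D insurance premium: $115.61
Total deductions = $98.89 + $412.06 + $82.59 + $0.00 + $76.19 + $137.22 + $115.61 = $922.56
Net pay = $1,844.89 − $922.56 = $922.33

$922.33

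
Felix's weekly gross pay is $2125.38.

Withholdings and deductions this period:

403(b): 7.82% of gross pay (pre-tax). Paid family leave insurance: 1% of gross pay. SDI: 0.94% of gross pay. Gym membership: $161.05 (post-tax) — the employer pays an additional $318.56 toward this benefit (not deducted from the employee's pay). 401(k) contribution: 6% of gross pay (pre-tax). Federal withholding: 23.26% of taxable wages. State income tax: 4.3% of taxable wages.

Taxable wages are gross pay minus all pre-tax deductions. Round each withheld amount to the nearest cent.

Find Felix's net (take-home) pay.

$1124.58

403(b): $2125.38 × 0.0782 = $166.20
401(k) contribution: $2125.38 × 0.06 = $127.52
Pre-tax total = $166.20 + $127.52 = $293.72
Taxable wages = $2125.38 − $293.72 = $1831.66
State income tax: $1831.66 × 0.043 = $78.76
Federal withholding: $1831.66 × 0.2326 = $426.04
SDI: $2125.38 × 0.0094 = $19.98
Paid family leave insurance: $2125.38 × 0.01 = $21.25
Gym membership: $161.05
(Employer's $318.56 toward gym membership is not withheld from the employee.)
Total deductions = $166.20 + $127.52 + $78.76 + $426.04 + $19.98 + $21.25 + $161.05 = $1000.80
Net pay = $2125.38 − $1000.80 = $1124.58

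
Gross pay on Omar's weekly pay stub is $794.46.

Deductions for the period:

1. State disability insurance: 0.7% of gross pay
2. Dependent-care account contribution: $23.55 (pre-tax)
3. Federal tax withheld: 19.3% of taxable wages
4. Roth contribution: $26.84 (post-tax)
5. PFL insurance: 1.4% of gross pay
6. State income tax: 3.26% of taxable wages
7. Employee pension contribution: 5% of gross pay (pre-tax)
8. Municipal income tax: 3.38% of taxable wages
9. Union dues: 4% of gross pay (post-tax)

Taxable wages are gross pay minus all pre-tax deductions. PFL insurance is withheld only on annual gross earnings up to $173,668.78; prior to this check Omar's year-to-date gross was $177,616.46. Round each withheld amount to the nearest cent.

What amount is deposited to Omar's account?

$477.34

Dependent-care account contribution: $23.55
Employee pension contribution: $794.46 × 0.05 = $39.72
Pre-tax total = $23.55 + $39.72 = $63.27
Taxable wages = $794.46 − $63.27 = $731.19
State income tax: $731.19 × 0.0326 = $23.84
Federal tax withheld: $731.19 × 0.193 = $141.12
Municipal income tax: $731.19 × 0.0338 = $24.71
PFL insurance: annual cap $173,668.78 already reached (YTD $177,616.46), so $0.00
State disability insurance: $794.46 × 0.007 = $5.56
Roth contribution: $26.84
Union dues: $794.46 × 0.04 = $31.78
Total deductions = $23.55 + $39.72 + $23.84 + $141.12 + $24.71 + $0.00 + $5.56 + $26.84 + $31.78 = $317.12
Net pay = $794.46 − $317.12 = $477.34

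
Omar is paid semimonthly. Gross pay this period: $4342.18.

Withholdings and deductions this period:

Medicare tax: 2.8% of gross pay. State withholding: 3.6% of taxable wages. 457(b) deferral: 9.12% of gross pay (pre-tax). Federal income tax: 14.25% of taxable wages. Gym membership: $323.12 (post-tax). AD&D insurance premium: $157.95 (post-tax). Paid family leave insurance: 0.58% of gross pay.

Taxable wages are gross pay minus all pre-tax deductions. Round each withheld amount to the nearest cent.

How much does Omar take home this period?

$2613.95

457(b) deferral: $4342.18 × 0.0912 = $396.01
Taxable wages = $4342.18 − $396.01 = $3946.17
Federal income tax: $3946.17 × 0.1425 = $562.33
State withholding: $3946.17 × 0.036 = $142.06
Paid family leave insurance: $4342.18 × 0.0058 = $25.18
Medicare tax: $4342.18 × 0.028 = $121.58
Gym membership: $323.12
AD&D insurance premium: $157.95
Total deductions = $396.01 + $562.33 + $142.06 + $25.18 + $121.58 + $323.12 + $157.95 = $1728.23
Net pay = $4342.18 − $1728.23 = $2613.95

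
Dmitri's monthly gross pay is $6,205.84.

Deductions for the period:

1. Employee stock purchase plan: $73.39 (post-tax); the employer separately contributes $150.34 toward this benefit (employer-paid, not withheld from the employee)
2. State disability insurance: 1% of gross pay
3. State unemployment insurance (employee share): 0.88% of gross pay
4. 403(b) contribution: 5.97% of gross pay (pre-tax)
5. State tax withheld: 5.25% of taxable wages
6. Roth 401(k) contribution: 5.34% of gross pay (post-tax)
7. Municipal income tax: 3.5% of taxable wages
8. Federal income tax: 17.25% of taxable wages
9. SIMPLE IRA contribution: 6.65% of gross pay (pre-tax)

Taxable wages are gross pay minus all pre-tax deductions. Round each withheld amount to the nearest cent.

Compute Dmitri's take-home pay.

$3,491.32

SIMPLE IRA contribution: $6,205.84 × 0.0665 = $412.69
403(b) contribution: $6,205.84 × 0.0597 = $370.49
Pre-tax total = $412.69 + $370.49 = $783.18
Taxable wages = $6,205.84 − $783.18 = $5,422.66
Municipal income tax: $5,422.66 × 0.035 = $189.79
State tax withheld: $5,422.66 × 0.0525 = $284.69
Federal income tax: $5,422.66 × 0.1725 = $935.41
State unemployment insurance (employee share): $6,205.84 × 0.0088 = $54.61
State disability insurance: $6,205.84 × 0.01 = $62.06
Roth 401(k) contribution: $6,205.84 × 0.0534 = $331.39
Employee stock purchase plan: $73.39
(Employer's $150.34 toward employee stock purchase plan is not withheld from the employee.)
Total deductions = $412.69 + $370.49 + $189.79 + $284.69 + $935.41 + $54.61 + $62.06 + $331.39 + $73.39 = $2,714.52
Net pay = $6,205.84 − $2,714.52 = $3,491.32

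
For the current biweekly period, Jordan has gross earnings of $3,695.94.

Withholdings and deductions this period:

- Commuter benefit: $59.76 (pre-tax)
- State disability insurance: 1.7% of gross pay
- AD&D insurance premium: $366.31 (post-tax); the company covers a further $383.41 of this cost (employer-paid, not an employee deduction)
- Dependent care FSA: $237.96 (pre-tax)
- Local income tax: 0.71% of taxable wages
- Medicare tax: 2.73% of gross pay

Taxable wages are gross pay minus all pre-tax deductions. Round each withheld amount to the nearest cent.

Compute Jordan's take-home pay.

Commuter benefit: $59.76
Dependent care FSA: $237.96
Pre-tax total = $59.76 + $237.96 = $297.72
Taxable wages = $3,695.94 − $297.72 = $3,398.22
Local income tax: $3,398.22 × 0.0071 = $24.13
Medicare tax: $3,695.94 × 0.0273 = $100.90
State disability insurance: $3,695.94 × 0.017 = $62.83
AD&D insurance premium: $366.31
(Employer's $383.41 toward AD&D insurance premium is not withheld from the employee.)
Total deductions = $59.76 + $237.96 + $24.13 + $100.90 + $62.83 + $366.31 = $851.89
Net pay = $3,695.94 − $851.89 = $2,844.05

$2,844.05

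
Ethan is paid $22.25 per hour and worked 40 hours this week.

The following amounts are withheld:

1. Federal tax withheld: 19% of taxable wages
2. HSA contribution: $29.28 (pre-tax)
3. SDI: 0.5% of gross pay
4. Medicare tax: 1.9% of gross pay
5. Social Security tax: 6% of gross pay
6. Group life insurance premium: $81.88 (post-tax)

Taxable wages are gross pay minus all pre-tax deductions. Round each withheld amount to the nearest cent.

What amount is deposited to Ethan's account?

Gross pay: 40 × $22.25 = $890.00
HSA contribution: $29.28
Taxable wages = $890.00 − $29.28 = $860.72
Federal tax withheld: $860.72 × 0.19 = $163.54
Social Security tax: $890.00 × 0.06 = $53.40
Medicare tax: $890.00 × 0.019 = $16.91
SDI: $890.00 × 0.005 = $4.45
Group life insurance premium: $81.88
Total deductions = $29.28 + $163.54 + $53.40 + $16.91 + $4.45 + $81.88 = $349.46
Net pay = $890.00 − $349.46 = $540.54

$540.54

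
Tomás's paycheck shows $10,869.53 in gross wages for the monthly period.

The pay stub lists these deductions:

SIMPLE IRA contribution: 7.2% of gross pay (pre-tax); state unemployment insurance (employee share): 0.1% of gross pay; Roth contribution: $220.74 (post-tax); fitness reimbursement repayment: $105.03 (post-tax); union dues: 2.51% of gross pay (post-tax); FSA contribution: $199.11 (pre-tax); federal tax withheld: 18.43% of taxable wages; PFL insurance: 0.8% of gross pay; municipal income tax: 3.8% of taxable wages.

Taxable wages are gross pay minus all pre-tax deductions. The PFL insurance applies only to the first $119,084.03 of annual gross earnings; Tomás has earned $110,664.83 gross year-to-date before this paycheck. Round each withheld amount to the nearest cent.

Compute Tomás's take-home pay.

$7,012.93

FSA contribution: $199.11
SIMPLE IRA contribution: $10,869.53 × 0.072 = $782.61
Pre-tax total = $199.11 + $782.61 = $981.72
Taxable wages = $10,869.53 − $981.72 = $9,887.81
Municipal income tax: $9,887.81 × 0.038 = $375.74
Federal tax withheld: $9,887.81 × 0.1843 = $1,822.32
PFL insurance: only $119,084.03 − $110,664.83 = $8,419.20 of this check is subject → $8,419.20 × 0.008 = $67.35
State unemployment insurance (employee share): $10,869.53 × 0.001 = $10.87
Roth contribution: $220.74
Fitness reimbursement repayment: $105.03
Union dues: $10,869.53 × 0.0251 = $272.83
Total deductions = $199.11 + $782.61 + $375.74 + $1,822.32 + $67.35 + $10.87 + $220.74 + $105.03 + $272.83 = $3,856.60
Net pay = $10,869.53 − $3,856.60 = $7,012.93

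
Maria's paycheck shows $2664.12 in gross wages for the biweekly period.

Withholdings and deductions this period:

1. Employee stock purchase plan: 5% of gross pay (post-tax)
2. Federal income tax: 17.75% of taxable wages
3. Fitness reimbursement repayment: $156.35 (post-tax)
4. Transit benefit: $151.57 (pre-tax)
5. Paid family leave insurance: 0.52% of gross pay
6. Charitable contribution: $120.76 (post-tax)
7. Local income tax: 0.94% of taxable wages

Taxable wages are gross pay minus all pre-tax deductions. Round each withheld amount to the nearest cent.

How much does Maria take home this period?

Transit benefit: $151.57
Taxable wages = $2664.12 − $151.57 = $2512.55
Local income tax: $2512.55 × 0.0094 = $23.62
Federal income tax: $2512.55 × 0.1775 = $445.98
Paid family leave insurance: $2664.12 × 0.0052 = $13.85
Employee stock purchase plan: $2664.12 × 0.05 = $133.21
Charitable contribution: $120.76
Fitness reimbursement repayment: $156.35
Total deductions = $151.57 + $23.62 + $445.98 + $13.85 + $133.21 + $120.76 + $156.35 = $1045.34
Net pay = $2664.12 − $1045.34 = $1618.78

$1618.78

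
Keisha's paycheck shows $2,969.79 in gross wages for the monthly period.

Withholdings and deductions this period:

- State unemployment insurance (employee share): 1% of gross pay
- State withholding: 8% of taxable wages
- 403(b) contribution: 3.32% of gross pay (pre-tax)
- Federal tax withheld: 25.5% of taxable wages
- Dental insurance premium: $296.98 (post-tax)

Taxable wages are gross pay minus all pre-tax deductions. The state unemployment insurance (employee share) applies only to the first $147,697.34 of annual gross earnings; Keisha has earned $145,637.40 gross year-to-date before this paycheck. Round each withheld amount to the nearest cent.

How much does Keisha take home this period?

403(b) contribution: $2,969.79 × 0.0332 = $98.60
Taxable wages = $2,969.79 − $98.60 = $2,871.19
Federal tax withheld: $2,871.19 × 0.255 = $732.15
State withholding: $2,871.19 × 0.08 = $229.70
State unemployment insurance (employee share): only $147,697.34 − $145,637.40 = $2,059.94 of this check is subject → $2,059.94 × 0.01 = $20.60
Dental insurance premium: $296.98
Total deductions = $98.60 + $732.15 + $229.70 + $20.60 + $296.98 = $1,378.03
Net pay = $2,969.79 − $1,378.03 = $1,591.76

$1,591.76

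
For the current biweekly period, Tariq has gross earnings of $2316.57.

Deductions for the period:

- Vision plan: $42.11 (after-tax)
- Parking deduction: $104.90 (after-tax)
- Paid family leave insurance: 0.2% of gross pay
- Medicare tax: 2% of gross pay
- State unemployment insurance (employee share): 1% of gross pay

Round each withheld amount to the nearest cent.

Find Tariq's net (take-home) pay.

Medicare tax: $2316.57 × 0.02 = $46.33
Paid family leave insurance: $2316.57 × 0.002 = $4.63
State unemployment insurance (employee share): $2316.57 × 0.01 = $23.17
Vision plan: $42.11
Parking deduction: $104.90
Total deductions = $46.33 + $4.63 + $23.17 + $42.11 + $104.90 = $221.14
Net pay = $2316.57 − $221.14 = $2095.43

$2095.43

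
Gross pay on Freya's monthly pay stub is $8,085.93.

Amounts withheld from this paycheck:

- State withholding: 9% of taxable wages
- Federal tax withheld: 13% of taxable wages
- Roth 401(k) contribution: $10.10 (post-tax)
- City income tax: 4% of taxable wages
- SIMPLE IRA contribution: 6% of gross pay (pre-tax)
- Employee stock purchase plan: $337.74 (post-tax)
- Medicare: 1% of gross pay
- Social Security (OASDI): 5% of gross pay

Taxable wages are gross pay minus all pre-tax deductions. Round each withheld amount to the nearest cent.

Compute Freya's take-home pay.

SIMPLE IRA contribution: $8,085.93 × 0.06 = $485.16
Taxable wages = $8,085.93 − $485.16 = $7,600.77
State withholding: $7,600.77 × 0.09 = $684.07
City income tax: $7,600.77 × 0.04 = $304.03
Federal tax withheld: $7,600.77 × 0.13 = $988.10
Medicare: $8,085.93 × 0.01 = $80.86
Social Security (OASDI): $8,085.93 × 0.05 = $404.30
Employee stock purchase plan: $337.74
Roth 401(k) contribution: $10.10
Total deductions = $485.16 + $684.07 + $304.03 + $988.10 + $80.86 + $404.30 + $337.74 + $10.10 = $3,294.36
Net pay = $8,085.93 − $3,294.36 = $4,791.57

$4,791.57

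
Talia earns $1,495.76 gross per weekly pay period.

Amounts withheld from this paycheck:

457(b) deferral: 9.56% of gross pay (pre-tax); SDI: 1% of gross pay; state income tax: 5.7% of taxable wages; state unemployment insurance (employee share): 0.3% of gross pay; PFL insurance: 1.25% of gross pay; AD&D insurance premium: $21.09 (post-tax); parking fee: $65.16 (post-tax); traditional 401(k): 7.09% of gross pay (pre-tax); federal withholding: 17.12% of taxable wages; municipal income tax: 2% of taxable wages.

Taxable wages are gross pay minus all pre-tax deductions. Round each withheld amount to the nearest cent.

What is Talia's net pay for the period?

457(b) deferral: $1,495.76 × 0.0956 = $142.99
Traditional 401(k): $1,495.76 × 0.0709 = $106.05
Pre-tax total = $142.99 + $106.05 = $249.04
Taxable wages = $1,495.76 − $249.04 = $1,246.72
Municipal income tax: $1,246.72 × 0.02 = $24.93
State income tax: $1,246.72 × 0.057 = $71.06
Federal withholding: $1,246.72 × 0.1712 = $213.44
SDI: $1,495.76 × 0.01 = $14.96
PFL insurance: $1,495.76 × 0.0125 = $18.70
State unemployment insurance (employee share): $1,495.76 × 0.003 = $4.49
Parking fee: $65.16
AD&D insurance premium: $21.09
Total deductions = $142.99 + $106.05 + $24.93 + $71.06 + $213.44 + $14.96 + $18.70 + $4.49 + $65.16 + $21.09 = $682.87
Net pay = $1,495.76 − $682.87 = $812.89

$812.89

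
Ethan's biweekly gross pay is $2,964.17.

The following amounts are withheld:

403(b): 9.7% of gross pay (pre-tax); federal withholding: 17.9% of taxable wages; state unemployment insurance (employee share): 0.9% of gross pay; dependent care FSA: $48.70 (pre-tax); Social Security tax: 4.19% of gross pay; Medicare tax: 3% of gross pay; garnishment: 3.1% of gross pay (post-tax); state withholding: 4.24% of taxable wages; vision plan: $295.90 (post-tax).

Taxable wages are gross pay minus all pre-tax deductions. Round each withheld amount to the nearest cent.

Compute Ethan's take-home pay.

$1,418.52

Dependent care FSA: $48.70
403(b): $2,964.17 × 0.097 = $287.52
Pre-tax total = $48.70 + $287.52 = $336.22
Taxable wages = $2,964.17 − $336.22 = $2,627.95
Federal withholding: $2,627.95 × 0.179 = $470.40
State withholding: $2,627.95 × 0.0424 = $111.43
Medicare tax: $2,964.17 × 0.03 = $88.93
Social Security tax: $2,964.17 × 0.0419 = $124.20
State unemployment insurance (employee share): $2,964.17 × 0.009 = $26.68
Vision plan: $295.90
Garnishment: $2,964.17 × 0.031 = $91.89
Total deductions = $48.70 + $287.52 + $470.40 + $111.43 + $88.93 + $124.20 + $26.68 + $295.90 + $91.89 = $1,545.65
Net pay = $2,964.17 − $1,545.65 = $1,418.52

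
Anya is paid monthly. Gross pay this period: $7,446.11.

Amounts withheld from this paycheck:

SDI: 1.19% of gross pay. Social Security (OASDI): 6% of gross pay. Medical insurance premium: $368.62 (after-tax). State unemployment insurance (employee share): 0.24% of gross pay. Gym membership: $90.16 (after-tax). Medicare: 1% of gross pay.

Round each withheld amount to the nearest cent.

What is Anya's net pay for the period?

State unemployment insurance (employee share): $7,446.11 × 0.0024 = $17.87
Medicare: $7,446.11 × 0.01 = $74.46
Social Security (OASDI): $7,446.11 × 0.06 = $446.77
SDI: $7,446.11 × 0.0119 = $88.61
Medical insurance premium: $368.62
Gym membership: $90.16
Total deductions = $17.87 + $74.46 + $446.77 + $88.61 + $368.62 + $90.16 = $1,086.49
Net pay = $7,446.11 − $1,086.49 = $6,359.62

$6,359.62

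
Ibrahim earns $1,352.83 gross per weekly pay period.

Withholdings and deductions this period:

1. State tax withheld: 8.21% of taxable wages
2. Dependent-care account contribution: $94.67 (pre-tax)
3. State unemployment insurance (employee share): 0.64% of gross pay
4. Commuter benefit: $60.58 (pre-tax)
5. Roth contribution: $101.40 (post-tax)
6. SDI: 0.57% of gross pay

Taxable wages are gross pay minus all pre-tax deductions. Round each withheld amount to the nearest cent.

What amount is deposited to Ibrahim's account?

$981.49

Dependent-care account contribution: $94.67
Commuter benefit: $60.58
Pre-tax total = $94.67 + $60.58 = $155.25
Taxable wages = $1,352.83 − $155.25 = $1,197.58
State tax withheld: $1,197.58 × 0.0821 = $98.32
SDI: $1,352.83 × 0.0057 = $7.71
State unemployment insurance (employee share): $1,352.83 × 0.0064 = $8.66
Roth contribution: $101.40
Total deductions = $94.67 + $60.58 + $98.32 + $7.71 + $8.66 + $101.40 = $371.34
Net pay = $1,352.83 − $371.34 = $981.49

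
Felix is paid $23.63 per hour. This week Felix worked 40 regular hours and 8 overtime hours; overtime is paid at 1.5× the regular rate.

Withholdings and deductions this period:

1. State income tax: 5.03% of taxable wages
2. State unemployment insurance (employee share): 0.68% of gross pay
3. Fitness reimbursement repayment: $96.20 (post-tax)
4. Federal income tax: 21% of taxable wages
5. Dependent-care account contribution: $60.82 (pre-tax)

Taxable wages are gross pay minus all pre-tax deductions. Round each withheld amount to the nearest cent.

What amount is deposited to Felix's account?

$759.36

Regular pay: 40 × $23.63 = $945.20
Overtime pay: 8 × $23.63 × 1.5 = $283.56
Gross pay = $945.20 + $283.56 = $1,228.76
Dependent-care account contribution: $60.82
Taxable wages = $1,228.76 − $60.82 = $1,167.94
Federal income tax: $1,167.94 × 0.21 = $245.27
State income tax: $1,167.94 × 0.0503 = $58.75
State unemployment insurance (employee share): $1,228.76 × 0.0068 = $8.36
Fitness reimbursement repayment: $96.20
Total deductions = $60.82 + $245.27 + $58.75 + $8.36 + $96.20 = $469.40
Net pay = $1,228.76 − $469.40 = $759.36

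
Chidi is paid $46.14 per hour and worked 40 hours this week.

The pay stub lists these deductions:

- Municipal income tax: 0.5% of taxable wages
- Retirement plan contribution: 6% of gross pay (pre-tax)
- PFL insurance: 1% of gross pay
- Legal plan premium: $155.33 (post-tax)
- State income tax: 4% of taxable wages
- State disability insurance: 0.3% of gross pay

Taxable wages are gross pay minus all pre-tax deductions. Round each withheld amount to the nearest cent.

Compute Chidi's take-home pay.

Gross pay: 40 × $46.14 = $1845.60
Retirement plan contribution: $1845.60 × 0.06 = $110.74
Taxable wages = $1845.60 − $110.74 = $1734.86
State income tax: $1734.86 × 0.04 = $69.39
Municipal income tax: $1734.86 × 0.005 = $8.67
PFL insurance: $1845.60 × 0.01 = $18.46
State disability insurance: $1845.60 × 0.003 = $5.54
Legal plan premium: $155.33
Total deductions = $110.74 + $69.39 + $8.67 + $18.46 + $5.54 + $155.33 = $368.13
Net pay = $1845.60 − $368.13 = $1477.47

$1477.47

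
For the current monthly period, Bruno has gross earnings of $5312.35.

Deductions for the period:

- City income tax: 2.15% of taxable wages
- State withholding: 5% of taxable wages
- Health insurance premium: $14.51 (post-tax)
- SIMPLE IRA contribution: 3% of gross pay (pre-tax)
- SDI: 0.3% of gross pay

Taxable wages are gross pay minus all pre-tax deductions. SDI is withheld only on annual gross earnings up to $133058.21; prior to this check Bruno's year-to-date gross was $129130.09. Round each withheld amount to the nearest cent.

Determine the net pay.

$4758.25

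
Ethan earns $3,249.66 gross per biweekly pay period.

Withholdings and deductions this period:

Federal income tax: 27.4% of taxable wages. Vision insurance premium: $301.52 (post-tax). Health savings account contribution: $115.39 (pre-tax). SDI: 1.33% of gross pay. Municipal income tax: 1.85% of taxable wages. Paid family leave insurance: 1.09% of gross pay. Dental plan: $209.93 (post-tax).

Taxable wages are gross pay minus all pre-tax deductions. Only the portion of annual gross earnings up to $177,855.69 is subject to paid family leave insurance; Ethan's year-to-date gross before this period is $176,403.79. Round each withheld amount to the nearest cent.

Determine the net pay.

Health savings account contribution: $115.39
Taxable wages = $3,249.66 − $115.39 = $3,134.27
Municipal income tax: $3,134.27 × 0.0185 = $57.98
Federal income tax: $3,134.27 × 0.274 = $858.79
SDI: $3,249.66 × 0.0133 = $43.22
Paid family leave insurance: only $177,855.69 − $176,403.79 = $1,451.90 of this check is subject → $1,451.90 × 0.0109 = $15.83
Vision insurance premium: $301.52
Dental plan: $209.93
Total deductions = $115.39 + $57.98 + $858.79 + $43.22 + $15.83 + $301.52 + $209.93 = $1,602.66
Net pay = $3,249.66 − $1,602.66 = $1,647.00

$1,647.00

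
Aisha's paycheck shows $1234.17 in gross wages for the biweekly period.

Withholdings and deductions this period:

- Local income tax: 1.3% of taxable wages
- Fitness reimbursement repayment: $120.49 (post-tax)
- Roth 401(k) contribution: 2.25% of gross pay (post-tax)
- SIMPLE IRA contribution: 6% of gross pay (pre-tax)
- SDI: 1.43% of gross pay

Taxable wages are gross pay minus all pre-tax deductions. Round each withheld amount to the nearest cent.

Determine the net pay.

SIMPLE IRA contribution: $1234.17 × 0.06 = $74.05
Taxable wages = $1234.17 − $74.05 = $1160.12
Local income tax: $1160.12 × 0.013 = $15.08
SDI: $1234.17 × 0.0143 = $17.65
Roth 401(k) contribution: $1234.17 × 0.0225 = $27.77
Fitness reimbursement repayment: $120.49
Total deductions = $74.05 + $15.08 + $17.65 + $27.77 + $120.49 = $255.04
Net pay = $1234.17 − $255.04 = $979.13

$979.13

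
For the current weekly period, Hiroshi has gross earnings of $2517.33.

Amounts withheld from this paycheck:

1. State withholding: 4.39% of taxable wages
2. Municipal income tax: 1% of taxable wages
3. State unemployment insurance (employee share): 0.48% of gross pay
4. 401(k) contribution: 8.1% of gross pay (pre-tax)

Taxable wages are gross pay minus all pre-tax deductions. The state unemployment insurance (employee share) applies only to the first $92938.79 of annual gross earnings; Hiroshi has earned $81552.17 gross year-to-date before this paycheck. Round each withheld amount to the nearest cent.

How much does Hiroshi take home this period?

$2176.66

401(k) contribution: $2517.33 × 0.081 = $203.90
Taxable wages = $2517.33 − $203.90 = $2313.43
State withholding: $2313.43 × 0.0439 = $101.56
Municipal income tax: $2313.43 × 0.01 = $23.13
State unemployment insurance (employee share): cap not yet reached, full $2517.33 is subject → $2517.33 × 0.0048 = $12.08
Total deductions = $203.90 + $101.56 + $23.13 + $12.08 = $340.67
Net pay = $2517.33 − $340.67 = $2176.66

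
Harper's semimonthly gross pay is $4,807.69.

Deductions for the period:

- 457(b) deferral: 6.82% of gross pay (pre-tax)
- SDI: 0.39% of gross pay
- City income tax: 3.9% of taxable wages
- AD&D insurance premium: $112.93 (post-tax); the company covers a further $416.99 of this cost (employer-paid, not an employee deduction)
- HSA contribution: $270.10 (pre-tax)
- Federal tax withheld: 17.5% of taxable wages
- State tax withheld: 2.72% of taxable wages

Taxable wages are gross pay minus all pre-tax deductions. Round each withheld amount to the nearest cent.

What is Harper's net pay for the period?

HSA contribution: $270.10
457(b) deferral: $4,807.69 × 0.0682 = $327.88
Pre-tax total = $270.10 + $327.88 = $597.98
Taxable wages = $4,807.69 − $597.98 = $4,209.71
Federal tax withheld: $4,209.71 × 0.175 = $736.70
City income tax: $4,209.71 × 0.039 = $164.18
State tax withheld: $4,209.71 × 0.0272 = $114.50
SDI: $4,807.69 × 0.0039 = $18.75
AD&D insurance premium: $112.93
(Employer's $416.99 toward AD&D insurance premium is not withheld from the employee.)
Total deductions = $270.10 + $327.88 + $736.70 + $164.18 + $114.50 + $18.75 + $112.93 = $1,745.04
Net pay = $4,807.69 − $1,745.04 = $3,062.65

$3,062.65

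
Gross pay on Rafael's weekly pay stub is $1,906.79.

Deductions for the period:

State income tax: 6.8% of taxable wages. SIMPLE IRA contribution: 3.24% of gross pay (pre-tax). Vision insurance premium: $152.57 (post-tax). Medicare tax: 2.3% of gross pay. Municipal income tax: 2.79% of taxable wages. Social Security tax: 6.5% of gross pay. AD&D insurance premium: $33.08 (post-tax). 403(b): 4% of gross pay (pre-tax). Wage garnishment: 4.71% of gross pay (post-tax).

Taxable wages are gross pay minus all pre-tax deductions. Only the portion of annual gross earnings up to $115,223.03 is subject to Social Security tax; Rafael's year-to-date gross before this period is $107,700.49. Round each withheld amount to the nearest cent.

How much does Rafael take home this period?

$1,155.86

403(b): $1,906.79 × 0.04 = $76.27
SIMPLE IRA contribution: $1,906.79 × 0.0324 = $61.78
Pre-tax total = $76.27 + $61.78 = $138.05
Taxable wages = $1,906.79 − $138.05 = $1,768.74
State income tax: $1,768.74 × 0.068 = $120.27
Municipal income tax: $1,768.74 × 0.0279 = $49.35
Social Security tax: cap not yet reached, full $1,906.79 is subject → $1,906.79 × 0.065 = $123.94
Medicare tax: $1,906.79 × 0.023 = $43.86
AD&D insurance premium: $33.08
Wage garnishment: $1,906.79 × 0.0471 = $89.81
Vision insurance premium: $152.57
Total deductions = $76.27 + $61.78 + $120.27 + $49.35 + $123.94 + $43.86 + $33.08 + $89.81 + $152.57 = $750.93
Net pay = $1,906.79 − $750.93 = $1,155.86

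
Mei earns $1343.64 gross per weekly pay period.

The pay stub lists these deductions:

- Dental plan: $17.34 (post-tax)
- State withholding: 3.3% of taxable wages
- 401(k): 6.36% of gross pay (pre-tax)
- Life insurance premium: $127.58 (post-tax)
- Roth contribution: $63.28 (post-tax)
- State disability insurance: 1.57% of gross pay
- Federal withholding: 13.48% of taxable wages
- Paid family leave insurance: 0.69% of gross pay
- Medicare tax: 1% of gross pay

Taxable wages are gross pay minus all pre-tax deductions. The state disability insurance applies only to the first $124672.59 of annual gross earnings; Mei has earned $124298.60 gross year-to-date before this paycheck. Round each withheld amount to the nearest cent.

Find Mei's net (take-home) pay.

$810.28

401(k): $1343.64 × 0.0636 = $85.46
Taxable wages = $1343.64 − $85.46 = $1258.18
State withholding: $1258.18 × 0.033 = $41.52
Federal withholding: $1258.18 × 0.1348 = $169.60
Paid family leave insurance: $1343.64 × 0.0069 = $9.27
Medicare tax: $1343.64 × 0.01 = $13.44
State disability insurance: only $124672.59 − $124298.60 = $373.99 of this check is subject → $373.99 × 0.0157 = $5.87
Dental plan: $17.34
Roth contribution: $63.28
Life insurance premium: $127.58
Total deductions = $85.46 + $41.52 + $169.60 + $9.27 + $13.44 + $5.87 + $17.34 + $63.28 + $127.58 = $533.36
Net pay = $1343.64 − $533.36 = $810.28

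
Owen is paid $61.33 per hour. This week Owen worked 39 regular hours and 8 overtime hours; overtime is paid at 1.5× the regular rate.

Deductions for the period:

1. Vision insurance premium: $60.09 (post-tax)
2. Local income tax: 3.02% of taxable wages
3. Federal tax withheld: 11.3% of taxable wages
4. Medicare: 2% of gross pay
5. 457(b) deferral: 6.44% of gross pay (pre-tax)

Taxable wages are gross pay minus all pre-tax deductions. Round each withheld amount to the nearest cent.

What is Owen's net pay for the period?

Regular pay: 39 × $61.33 = $2,391.87
Overtime pay: 8 × $61.33 × 1.5 = $735.96
Gross pay = $2,391.87 + $735.96 = $3,127.83
457(b) deferral: $3,127.83 × 0.0644 = $201.43
Taxable wages = $3,127.83 − $201.43 = $2,926.40
Federal tax withheld: $2,926.40 × 0.113 = $330.68
Local income tax: $2,926.40 × 0.0302 = $88.38
Medicare: $3,127.83 × 0.02 = $62.56
Vision insurance premium: $60.09
Total deductions = $201.43 + $330.68 + $88.38 + $62.56 + $60.09 = $743.14
Net pay = $3,127.83 − $743.14 = $2,384.69

$2,384.69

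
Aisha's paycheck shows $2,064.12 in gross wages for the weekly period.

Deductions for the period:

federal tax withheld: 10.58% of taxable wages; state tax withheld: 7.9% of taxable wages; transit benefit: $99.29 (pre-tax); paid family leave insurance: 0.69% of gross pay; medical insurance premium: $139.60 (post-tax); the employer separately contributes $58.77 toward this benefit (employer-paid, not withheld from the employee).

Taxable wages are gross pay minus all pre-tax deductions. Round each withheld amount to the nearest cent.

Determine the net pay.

$1,447.89

Transit benefit: $99.29
Taxable wages = $2,064.12 − $99.29 = $1,964.83
Federal tax withheld: $1,964.83 × 0.1058 = $207.88
State tax withheld: $1,964.83 × 0.079 = $155.22
Paid family leave insurance: $2,064.12 × 0.0069 = $14.24
Medical insurance premium: $139.60
(Employer's $58.77 toward medical insurance premium is not withheld from the employee.)
Total deductions = $99.29 + $207.88 + $155.22 + $14.24 + $139.60 = $616.23
Net pay = $2,064.12 − $616.23 = $1,447.89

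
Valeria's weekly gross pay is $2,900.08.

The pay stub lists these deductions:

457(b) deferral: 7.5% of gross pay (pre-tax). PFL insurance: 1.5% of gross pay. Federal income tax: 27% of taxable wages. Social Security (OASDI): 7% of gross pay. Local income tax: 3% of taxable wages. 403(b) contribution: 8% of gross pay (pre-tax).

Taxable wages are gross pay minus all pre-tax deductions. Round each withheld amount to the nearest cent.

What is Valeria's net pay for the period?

457(b) deferral: $2,900.08 × 0.075 = $217.51
403(b) contribution: $2,900.08 × 0.08 = $232.01
Pre-tax total = $217.51 + $232.01 = $449.52
Taxable wages = $2,900.08 − $449.52 = $2,450.56
Federal income tax: $2,450.56 × 0.27 = $661.65
Local income tax: $2,450.56 × 0.03 = $73.52
Social Security (OASDI): $2,900.08 × 0.07 = $203.01
PFL insurance: $2,900.08 × 0.015 = $43.50
Total deductions = $217.51 + $232.01 + $661.65 + $73.52 + $203.01 + $43.50 = $1,431.20
Net pay = $2,900.08 − $1,431.20 = $1,468.88

$1,468.88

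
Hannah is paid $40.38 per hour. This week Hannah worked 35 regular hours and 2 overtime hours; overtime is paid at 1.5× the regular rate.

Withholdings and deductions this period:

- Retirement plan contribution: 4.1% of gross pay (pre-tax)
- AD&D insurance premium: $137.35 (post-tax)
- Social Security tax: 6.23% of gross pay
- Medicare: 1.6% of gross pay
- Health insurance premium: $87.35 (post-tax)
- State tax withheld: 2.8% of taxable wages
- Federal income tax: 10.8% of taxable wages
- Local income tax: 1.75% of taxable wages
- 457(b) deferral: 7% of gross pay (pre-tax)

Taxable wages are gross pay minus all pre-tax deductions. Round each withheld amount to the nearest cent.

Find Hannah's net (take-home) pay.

$809.88

Regular pay: 35 × $40.38 = $1,413.30
Overtime pay: 2 × $40.38 × 1.5 = $121.14
Gross pay = $1,413.30 + $121.14 = $1,534.44
457(b) deferral: $1,534.44 × 0.07 = $107.41
Retirement plan contribution: $1,534.44 × 0.041 = $62.91
Pre-tax total = $107.41 + $62.91 = $170.32
Taxable wages = $1,534.44 − $170.32 = $1,364.12
State tax withheld: $1,364.12 × 0.028 = $38.20
Federal income tax: $1,364.12 × 0.108 = $147.32
Local income tax: $1,364.12 × 0.0175 = $23.87
Social Security tax: $1,534.44 × 0.0623 = $95.60
Medicare: $1,534.44 × 0.016 = $24.55
AD&D insurance premium: $137.35
Health insurance premium: $87.35
Total deductions = $107.41 + $62.91 + $38.20 + $147.32 + $23.87 + $95.60 + $24.55 + $137.35 + $87.35 = $724.56
Net pay = $1,534.44 − $724.56 = $809.88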